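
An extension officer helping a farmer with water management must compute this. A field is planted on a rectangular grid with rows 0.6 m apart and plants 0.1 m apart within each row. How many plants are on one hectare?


D = 10000 / (row_sp * plant_sp)
  = 10000 / (0.6 * 0.1)
  = 10000 / 0.0600
  = 166666.67 plants/ha


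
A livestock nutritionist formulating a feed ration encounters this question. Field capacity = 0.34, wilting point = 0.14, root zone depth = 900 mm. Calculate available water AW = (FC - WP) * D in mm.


AW = (FC - WP) * D
   = (0.34 - 0.14) * 900
   = 0.20 * 900
   = 180 mm


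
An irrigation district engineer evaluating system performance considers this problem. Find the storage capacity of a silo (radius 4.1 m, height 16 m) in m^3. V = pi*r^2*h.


V = pi * r^2 * h
  = pi * 4.1^2 * 16
  = pi * 16.81 * 16
  = 844.96 m^3


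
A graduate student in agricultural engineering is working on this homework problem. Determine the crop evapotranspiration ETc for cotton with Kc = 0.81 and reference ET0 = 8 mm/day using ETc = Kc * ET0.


ETc = Kc * ET0
    = 0.81 * 8
    = 6.48 mm/day


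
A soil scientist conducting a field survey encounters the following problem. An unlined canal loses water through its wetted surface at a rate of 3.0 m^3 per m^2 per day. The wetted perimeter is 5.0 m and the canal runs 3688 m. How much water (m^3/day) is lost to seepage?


S = C * P * L
  = 3.0 * 5.0 * 3688
  = 55320 m^3/day


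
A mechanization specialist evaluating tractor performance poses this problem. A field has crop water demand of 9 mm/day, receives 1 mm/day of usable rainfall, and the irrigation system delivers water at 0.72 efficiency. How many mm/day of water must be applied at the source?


IWR = (ETc - Pe) / Ea
    = (9 - 1) / 0.72
    = 8 / 0.72
    = 11.11 mm/day


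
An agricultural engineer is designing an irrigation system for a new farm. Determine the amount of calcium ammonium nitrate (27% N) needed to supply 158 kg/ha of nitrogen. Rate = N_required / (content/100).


Rate = N_required / (N_content / 100)
     = 158 / (27 / 100)
     = 158 / 0.27
     = 585.19 kg/ha


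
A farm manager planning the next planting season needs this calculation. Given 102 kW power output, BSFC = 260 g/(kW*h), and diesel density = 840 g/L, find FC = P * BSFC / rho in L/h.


FC = P * BSFC / rho_fuel
   = 102 * 260 / 840
   = 26520 / 840
   = 31.57 L/h


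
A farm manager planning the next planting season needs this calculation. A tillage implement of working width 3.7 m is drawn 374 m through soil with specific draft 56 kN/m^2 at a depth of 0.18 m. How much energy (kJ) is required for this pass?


E = k * d * w * L
  = 56 * 0.18 * 3.7 * 374
  = 13948.70 kJ


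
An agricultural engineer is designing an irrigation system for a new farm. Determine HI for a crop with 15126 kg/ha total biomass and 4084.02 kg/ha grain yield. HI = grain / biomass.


HI = grain_yield / biomass
   = 4084.02 / 15126
   = 0.27


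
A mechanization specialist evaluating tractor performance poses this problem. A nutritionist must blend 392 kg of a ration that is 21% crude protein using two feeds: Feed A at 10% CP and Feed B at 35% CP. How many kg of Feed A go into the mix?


parts_A = CP_b - target = 35 - 21 = 14
parts_B = target - CP_a = 21 - 10 = 11
total_parts = 14 + 11 = 25
Feed A = 392 * 14 / 25 = 219.52 kg
Feed B = 392 * 11 / 25 = 172.48 kg

219.52 kg


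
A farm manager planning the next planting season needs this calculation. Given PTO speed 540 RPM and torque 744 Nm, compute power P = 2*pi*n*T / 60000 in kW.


P = 2*pi*n*T / 60000
  = 2*pi * 540 * 744 / 60000
  = 2524332.53 / 60000
  = 42.07 kW


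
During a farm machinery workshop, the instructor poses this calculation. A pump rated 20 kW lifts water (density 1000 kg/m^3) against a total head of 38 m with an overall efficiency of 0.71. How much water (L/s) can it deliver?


Q = (P * 1000 * eta) / (rho * g * H)
  = (20 * 1000 * 0.71) / (1000 * 9.81 * 38)
  = 14200 / 372780
  = 0.03809 m^3/s = 38.09 L/s


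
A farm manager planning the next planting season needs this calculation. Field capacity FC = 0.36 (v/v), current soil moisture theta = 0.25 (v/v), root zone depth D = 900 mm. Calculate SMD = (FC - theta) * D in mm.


SMD = (FC - theta) * D
    = (0.36 - 0.25) * 900
    = 0.110 * 900
    = 99 mm


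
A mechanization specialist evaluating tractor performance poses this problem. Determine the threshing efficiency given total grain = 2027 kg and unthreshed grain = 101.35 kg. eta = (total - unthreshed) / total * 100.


eta = (total - unthreshed) / total * 100
    = (2027 - 101.35) / 2027 * 100
    = 1925.65 / 2027 * 100
    = 95%


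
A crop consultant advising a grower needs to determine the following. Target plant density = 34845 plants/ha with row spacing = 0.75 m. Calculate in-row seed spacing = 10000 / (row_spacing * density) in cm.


spacing = 10000 / (row_sp * density)
        = 10000 / (0.75 * 34845)
        = 10000 / 26133.75
        = 0.38265 m = 38.26 cm


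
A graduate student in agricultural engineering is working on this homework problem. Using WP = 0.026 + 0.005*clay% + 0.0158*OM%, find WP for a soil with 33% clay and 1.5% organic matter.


WP = 0.026 + 0.005*33 + 0.0158*1.5
   = 0.026 + 0.1650 + 0.0237
   = 0.2147


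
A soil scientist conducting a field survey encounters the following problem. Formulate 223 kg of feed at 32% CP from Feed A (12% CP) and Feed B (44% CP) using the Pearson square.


parts_A = CP_b - target = 44 - 32 = 12
parts_B = target - CP_a = 32 - 12 = 20
total_parts = 12 + 20 = 32
Feed A = 223 * 12 / 32 = 83.63 kg
Feed B = 223 * 20 / 32 = 139.38 kg

83.63 kg


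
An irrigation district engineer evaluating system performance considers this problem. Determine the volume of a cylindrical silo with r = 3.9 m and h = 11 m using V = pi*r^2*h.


V = pi * r^2 * h
  = pi * 3.9^2 * 11
  = pi * 15.21 * 11
  = 525.62 m^3


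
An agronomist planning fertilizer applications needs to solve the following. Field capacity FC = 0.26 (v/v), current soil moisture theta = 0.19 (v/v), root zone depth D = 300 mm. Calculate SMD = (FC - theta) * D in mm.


SMD = (FC - theta) * D
    = (0.26 - 0.19) * 300
    = 0.070 * 300
    = 21 mm


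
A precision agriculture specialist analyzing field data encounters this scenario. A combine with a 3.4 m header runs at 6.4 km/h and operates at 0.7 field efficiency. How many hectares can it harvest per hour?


C = w * v * eta_f / 10
  = 3.4 * 6.4 * 0.7 / 10
  = 15.23 / 10
  = 1.52 ha/h


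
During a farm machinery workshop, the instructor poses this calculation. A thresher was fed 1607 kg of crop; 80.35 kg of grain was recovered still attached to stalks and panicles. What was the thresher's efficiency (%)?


eta = (total - unthreshed) / total * 100
    = (1607 - 80.35) / 1607 * 100
    = 1526.65 / 1607 * 100
    = 95%


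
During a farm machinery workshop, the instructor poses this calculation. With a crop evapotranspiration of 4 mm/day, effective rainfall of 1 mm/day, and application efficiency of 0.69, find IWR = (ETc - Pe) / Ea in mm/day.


IWR = (ETc - Pe) / Ea
    = (4 - 1) / 0.69
    = 3 / 0.69
    = 4.35 mm/day


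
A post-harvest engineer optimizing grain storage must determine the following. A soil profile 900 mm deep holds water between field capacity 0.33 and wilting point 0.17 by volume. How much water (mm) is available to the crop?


AW = (FC - WP) * D
   = (0.33 - 0.17) * 900
   = 0.16 * 900
   = 144 mm


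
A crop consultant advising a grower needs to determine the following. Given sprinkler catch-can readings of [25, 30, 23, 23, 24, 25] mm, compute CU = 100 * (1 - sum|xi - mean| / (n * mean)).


xbar = 150 / 6 = 25
sum|xi - xbar| = 10
CU = 100 * (1 - 10 / (6 * 25))
   = 100 * (1 - 0.0667)
   = 93.33%


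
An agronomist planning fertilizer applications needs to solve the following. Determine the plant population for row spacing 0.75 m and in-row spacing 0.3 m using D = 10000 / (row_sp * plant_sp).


D = 10000 / (row_sp * plant_sp)
  = 10000 / (0.75 * 0.3)
  = 10000 / 0.2250
  = 44444.44 plants/ha


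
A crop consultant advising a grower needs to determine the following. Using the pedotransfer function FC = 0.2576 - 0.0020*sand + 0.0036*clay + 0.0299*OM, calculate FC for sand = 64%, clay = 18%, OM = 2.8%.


FC = 0.2576 - 0.0020*64 + 0.0036*18 + 0.0299*2.8
   = 0.2576 - 0.1280 + 0.0648 + 0.0837
   = 0.2781


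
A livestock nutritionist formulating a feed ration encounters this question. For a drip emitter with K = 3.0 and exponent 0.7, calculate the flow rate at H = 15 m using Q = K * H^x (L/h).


Q = K * H^x
  = 3.0 * 15^0.7
  = 3.0 * 6.6568
  = 19.97 L/h


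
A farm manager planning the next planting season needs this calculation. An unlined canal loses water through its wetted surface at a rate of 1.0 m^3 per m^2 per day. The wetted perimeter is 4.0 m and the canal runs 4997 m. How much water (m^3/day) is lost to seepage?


S = C * P * L
  = 1.0 * 4.0 * 4997
  = 19988 m^3/day


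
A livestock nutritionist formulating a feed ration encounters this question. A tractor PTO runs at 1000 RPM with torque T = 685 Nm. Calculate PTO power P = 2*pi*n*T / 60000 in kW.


P = 2*pi*n*T / 60000
  = 2*pi * 1000 * 685 / 60000
  = 4303981.94 / 60000
  = 71.73 kW


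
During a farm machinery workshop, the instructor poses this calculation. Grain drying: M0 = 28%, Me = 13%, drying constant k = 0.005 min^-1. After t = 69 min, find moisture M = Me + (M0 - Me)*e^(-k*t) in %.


M = Me + (M0 - Me) * e^(-k*t)
  = 13 + (28 - 13) * e^(-0.005*69)
  = 13 + 15 * e^(-0.345)
  = 13 + 15 * 0.70822
  = 13 + 10.6233
  = 23.62%


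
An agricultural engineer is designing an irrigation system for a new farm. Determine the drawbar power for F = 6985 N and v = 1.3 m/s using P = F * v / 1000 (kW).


P = F * v / 1000
  = 6985 * 1.3 / 1000
  = 9080.50 / 1000
  = 9.08 kW


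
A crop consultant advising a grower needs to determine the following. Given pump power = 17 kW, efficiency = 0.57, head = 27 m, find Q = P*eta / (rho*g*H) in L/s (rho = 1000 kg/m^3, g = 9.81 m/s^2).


Q = (P * 1000 * eta) / (rho * g * H)
  = (17 * 1000 * 0.57) / (1000 * 9.81 * 27)
  = 9690 / 264870
  = 0.03658 m^3/s = 36.58 L/s


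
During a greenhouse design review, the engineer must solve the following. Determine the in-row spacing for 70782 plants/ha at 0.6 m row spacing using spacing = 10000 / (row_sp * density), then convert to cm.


spacing = 10000 / (row_sp * density)
        = 10000 / (0.6 * 70782)
        = 10000 / 42469.20
        = 0.23546 m = 23.55 cm


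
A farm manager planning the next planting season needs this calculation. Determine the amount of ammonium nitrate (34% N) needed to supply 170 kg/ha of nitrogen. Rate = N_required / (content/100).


Rate = N_required / (N_content / 100)
     = 170 / (34 / 100)
     = 170 / 0.34
     = 500 kg/ha


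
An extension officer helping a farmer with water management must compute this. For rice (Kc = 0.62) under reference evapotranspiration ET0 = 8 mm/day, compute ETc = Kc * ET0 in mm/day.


ETc = Kc * ET0
    = 0.62 * 8
    = 4.96 mm/day


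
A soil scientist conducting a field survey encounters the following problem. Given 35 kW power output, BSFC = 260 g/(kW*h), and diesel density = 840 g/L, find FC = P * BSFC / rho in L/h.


FC = P * BSFC / rho_fuel
   = 35 * 260 / 840
   = 9100 / 840
   = 10.83 L/h


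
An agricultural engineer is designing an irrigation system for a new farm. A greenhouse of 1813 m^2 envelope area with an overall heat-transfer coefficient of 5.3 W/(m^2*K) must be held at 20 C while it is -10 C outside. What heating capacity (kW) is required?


dT = 20 - (-10) = 30 K
Q = U * A * dT
  = 5.3 * 1813 * 30
  = 288267 W = 288.27 kW


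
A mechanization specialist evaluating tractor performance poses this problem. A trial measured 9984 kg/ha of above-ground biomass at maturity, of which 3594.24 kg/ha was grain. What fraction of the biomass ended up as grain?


HI = grain_yield / biomass
   = 3594.24 / 9984
   = 0.36


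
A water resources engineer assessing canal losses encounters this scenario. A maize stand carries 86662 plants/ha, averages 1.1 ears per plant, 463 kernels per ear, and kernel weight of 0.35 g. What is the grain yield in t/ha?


Y = density * ears * kernels * kw
  = 86662 * 1.1 * 463 * 0.35 g/ha
  = 15447934.81 g/ha
  = 15447.93 kg/ha = 15.45 t/ha


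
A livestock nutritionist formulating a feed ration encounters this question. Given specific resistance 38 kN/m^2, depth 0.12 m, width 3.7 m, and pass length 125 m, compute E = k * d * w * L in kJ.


E = k * d * w * L
  = 38 * 0.12 * 3.7 * 125
  = 2109 kJ


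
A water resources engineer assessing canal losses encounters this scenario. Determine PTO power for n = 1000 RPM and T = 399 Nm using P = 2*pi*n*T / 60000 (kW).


P = 2*pi*n*T / 60000
  = 2*pi * 1000 * 399 / 60000
  = 2506990.94 / 60000
  = 41.78 kW


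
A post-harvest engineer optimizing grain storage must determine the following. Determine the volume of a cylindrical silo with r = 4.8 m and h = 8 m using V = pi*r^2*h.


V = pi * r^2 * h
  = pi * 4.8^2 * 8
  = pi * 23.04 * 8
  = 579.06 m^3


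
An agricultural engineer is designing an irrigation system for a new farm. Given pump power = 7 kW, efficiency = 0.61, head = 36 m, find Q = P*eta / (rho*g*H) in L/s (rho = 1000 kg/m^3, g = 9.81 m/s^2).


Q = (P * 1000 * eta) / (rho * g * H)
  = (7 * 1000 * 0.61) / (1000 * 9.81 * 36)
  = 4270 / 353160
  = 0.01209 m^3/s = 12.09 L/s


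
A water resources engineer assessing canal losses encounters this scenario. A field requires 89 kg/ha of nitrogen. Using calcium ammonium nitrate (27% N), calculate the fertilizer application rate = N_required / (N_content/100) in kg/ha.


Rate = N_required / (N_content / 100)
     = 89 / (27 / 100)
     = 89 / 0.27
     = 329.63 kg/ha


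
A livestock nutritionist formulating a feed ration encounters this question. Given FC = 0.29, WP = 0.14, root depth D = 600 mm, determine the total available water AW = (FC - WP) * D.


AW = (FC - WP) * D
   = (0.29 - 0.14) * 600
   = 0.15 * 600
   = 90 mm


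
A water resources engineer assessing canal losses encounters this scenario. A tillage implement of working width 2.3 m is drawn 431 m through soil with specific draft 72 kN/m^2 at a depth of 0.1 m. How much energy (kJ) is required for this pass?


E = k * d * w * L
  = 72 * 0.1 * 2.3 * 431
  = 7137.36 kJ


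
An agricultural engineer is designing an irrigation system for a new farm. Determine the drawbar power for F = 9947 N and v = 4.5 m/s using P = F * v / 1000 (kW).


P = F * v / 1000
  = 9947 * 4.5 / 1000
  = 44761.50 / 1000
  = 44.76 kW


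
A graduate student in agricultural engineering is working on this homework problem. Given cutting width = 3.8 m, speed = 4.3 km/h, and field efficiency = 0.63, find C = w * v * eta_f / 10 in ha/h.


C = w * v * eta_f / 10
  = 3.8 * 4.3 * 0.63 / 10
  = 10.29 / 10
  = 1.03 ha/h


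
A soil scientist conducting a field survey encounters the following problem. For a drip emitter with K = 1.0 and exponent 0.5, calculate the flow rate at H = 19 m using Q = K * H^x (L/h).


Q = K * H^x
  = 1.0 * 19^0.5
  = 1.0 * 4.3589
  = 4.36 L/h


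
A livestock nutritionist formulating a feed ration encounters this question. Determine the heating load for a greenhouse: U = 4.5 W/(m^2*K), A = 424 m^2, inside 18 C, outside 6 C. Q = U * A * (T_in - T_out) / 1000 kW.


dT = 18 - (6) = 12 K
Q = U * A * dT
  = 4.5 * 424 * 12
  = 22896 W = 22.90 kW


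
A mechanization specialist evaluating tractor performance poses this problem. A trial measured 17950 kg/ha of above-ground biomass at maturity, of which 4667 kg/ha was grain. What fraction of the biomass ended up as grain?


HI = grain_yield / biomass
   = 4667 / 17950
   = 0.26


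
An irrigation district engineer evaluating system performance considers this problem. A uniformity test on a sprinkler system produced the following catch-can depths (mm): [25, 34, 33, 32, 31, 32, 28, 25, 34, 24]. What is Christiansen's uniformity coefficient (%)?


xbar = 298 / 10 = 29.800
sum|xi - xbar| = 34.400
CU = 100 * (1 - 34.400 / (10 * 29.800))
   = 100 * (1 - 0.1154)
   = 88.46%


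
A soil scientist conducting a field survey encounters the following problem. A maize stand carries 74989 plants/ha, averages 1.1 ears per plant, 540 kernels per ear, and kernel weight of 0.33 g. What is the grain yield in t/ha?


Y = density * ears * kernels * kw
  = 74989 * 1.1 * 540 * 0.33 g/ha
  = 14699343.78 g/ha
  = 14699.34 kg/ha = 14.70 t/ha


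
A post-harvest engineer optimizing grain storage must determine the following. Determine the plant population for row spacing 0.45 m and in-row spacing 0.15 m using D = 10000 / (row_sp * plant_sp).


D = 10000 / (row_sp * plant_sp)
  = 10000 / (0.45 * 0.15)
  = 10000 / 0.0675
  = 148148.15 plants/ha


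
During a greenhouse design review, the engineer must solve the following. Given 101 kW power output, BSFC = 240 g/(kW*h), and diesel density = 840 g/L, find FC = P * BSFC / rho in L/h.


FC = P * BSFC / rho_fuel
   = 101 * 240 / 840
   = 24240 / 840
   = 28.86 L/h


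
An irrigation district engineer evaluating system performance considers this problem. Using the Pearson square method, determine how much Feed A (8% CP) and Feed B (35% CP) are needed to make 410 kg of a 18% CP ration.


parts_A = CP_b - target = 35 - 18 = 17
parts_B = target - CP_a = 18 - 8 = 10
total_parts = 17 + 10 = 27
Feed A = 410 * 17 / 27 = 258.15 kg
Feed B = 410 * 10 / 27 = 151.85 kg

258.15 kg


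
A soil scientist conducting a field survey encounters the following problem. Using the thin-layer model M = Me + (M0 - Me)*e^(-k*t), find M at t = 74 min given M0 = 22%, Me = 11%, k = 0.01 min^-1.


M = Me + (M0 - Me) * e^(-k*t)
  = 11 + (22 - 11) * e^(-0.01*74)
  = 11 + 11 * e^(-0.740)
  = 11 + 11 * 0.47711
  = 11 + 5.2483
  = 16.25%


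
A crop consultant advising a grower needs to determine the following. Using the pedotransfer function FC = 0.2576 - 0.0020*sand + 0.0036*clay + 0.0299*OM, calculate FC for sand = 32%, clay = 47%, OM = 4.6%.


FC = 0.2576 - 0.0020*32 + 0.0036*47 + 0.0299*4.6
   = 0.2576 - 0.0640 + 0.1692 + 0.1375
   = 0.5003


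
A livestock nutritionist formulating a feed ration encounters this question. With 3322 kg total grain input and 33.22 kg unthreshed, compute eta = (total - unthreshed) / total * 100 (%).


eta = (total - unthreshed) / total * 100
    = (3322 - 33.22) / 3322 * 100
    = 3288.78 / 3322 * 100
    = 99%


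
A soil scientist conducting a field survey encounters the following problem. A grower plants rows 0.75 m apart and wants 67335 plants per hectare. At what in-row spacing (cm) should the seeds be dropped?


spacing = 10000 / (row_sp * density)
        = 10000 / (0.75 * 67335)
        = 10000 / 50501.25
        = 0.19801 m = 19.80 cm


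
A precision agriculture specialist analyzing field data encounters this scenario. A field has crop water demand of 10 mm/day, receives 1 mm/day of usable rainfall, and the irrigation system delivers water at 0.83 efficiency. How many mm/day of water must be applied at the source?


IWR = (ETc - Pe) / Ea
    = (10 - 1) / 0.83
    = 9 / 0.83
    = 10.84 mm/day


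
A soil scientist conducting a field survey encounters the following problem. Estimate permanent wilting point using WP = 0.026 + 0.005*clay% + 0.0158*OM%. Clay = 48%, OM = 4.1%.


WP = 0.026 + 0.005*48 + 0.0158*4.1
   = 0.026 + 0.2400 + 0.0648
   = 0.3308


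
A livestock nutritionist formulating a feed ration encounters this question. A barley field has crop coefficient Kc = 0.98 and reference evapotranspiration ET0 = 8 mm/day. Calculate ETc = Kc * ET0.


ETc = Kc * ET0
    = 0.98 * 8
    = 7.84 mm/day


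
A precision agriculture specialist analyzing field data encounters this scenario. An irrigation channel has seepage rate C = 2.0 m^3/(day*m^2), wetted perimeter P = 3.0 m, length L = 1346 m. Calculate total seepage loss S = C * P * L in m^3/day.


S = C * P * L
  = 2.0 * 3.0 * 1346
  = 8076 m^3/day


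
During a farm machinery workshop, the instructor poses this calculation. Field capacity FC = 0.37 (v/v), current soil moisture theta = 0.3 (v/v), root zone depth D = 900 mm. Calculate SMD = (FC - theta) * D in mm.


SMD = (FC - theta) * D
    = (0.37 - 0.3) * 900
    = 0.070 * 900
    = 63 mm


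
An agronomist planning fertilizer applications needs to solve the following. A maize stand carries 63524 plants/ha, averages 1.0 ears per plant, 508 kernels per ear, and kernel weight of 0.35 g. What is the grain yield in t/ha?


Y = density * ears * kernels * kw
  = 63524 * 1.0 * 508 * 0.35 g/ha
  = 11294567.20 g/ha
  = 11294.57 kg/ha = 11.29 t/ha


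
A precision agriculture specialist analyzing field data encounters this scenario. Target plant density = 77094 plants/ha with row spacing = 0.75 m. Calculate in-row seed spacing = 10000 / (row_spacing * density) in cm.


spacing = 10000 / (row_sp * density)
        = 10000 / (0.75 * 77094)
        = 10000 / 57820.50
        = 0.17295 m = 17.29 cm


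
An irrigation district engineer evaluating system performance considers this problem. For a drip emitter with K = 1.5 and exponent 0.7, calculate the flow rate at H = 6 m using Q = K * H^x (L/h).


Q = K * H^x
  = 1.5 * 6^0.7
  = 1.5 * 3.5051
  = 5.26 L/h


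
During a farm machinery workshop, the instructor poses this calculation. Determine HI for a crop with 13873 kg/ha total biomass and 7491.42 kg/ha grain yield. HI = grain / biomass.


HI = grain_yield / biomass
   = 7491.42 / 13873
   = 0.54


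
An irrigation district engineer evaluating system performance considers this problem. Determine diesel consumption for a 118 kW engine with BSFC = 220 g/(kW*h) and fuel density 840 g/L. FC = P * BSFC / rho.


FC = P * BSFC / rho_fuel
   = 118 * 220 / 840
   = 25960 / 840
   = 30.90 L/h


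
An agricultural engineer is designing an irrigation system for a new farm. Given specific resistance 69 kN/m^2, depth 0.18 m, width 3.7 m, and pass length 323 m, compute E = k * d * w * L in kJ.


E = k * d * w * L
  = 69 * 0.18 * 3.7 * 323
  = 14843.14 kJ


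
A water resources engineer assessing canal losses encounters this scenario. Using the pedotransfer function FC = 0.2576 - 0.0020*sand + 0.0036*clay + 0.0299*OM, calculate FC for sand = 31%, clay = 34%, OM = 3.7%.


FC = 0.2576 - 0.0020*31 + 0.0036*34 + 0.0299*3.7
   = 0.2576 - 0.0620 + 0.1224 + 0.1106
   = 0.4286


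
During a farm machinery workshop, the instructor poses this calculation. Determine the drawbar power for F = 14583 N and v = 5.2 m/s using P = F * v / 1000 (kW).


P = F * v / 1000
  = 14583 * 5.2 / 1000
  = 75831.60 / 1000
  = 75.83 kW


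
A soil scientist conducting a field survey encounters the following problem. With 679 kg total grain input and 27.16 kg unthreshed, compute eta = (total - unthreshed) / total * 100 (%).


eta = (total - unthreshed) / total * 100
    = (679 - 27.16) / 679 * 100
    = 651.84 / 679 * 100
    = 96%


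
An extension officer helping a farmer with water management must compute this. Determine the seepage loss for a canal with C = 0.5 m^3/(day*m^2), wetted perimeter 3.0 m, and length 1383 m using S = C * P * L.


S = C * P * L
  = 0.5 * 3.0 * 1383
  = 2074.50 m^3/day


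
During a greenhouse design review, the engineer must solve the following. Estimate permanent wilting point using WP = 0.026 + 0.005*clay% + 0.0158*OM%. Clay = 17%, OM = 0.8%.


WP = 0.026 + 0.005*17 + 0.0158*0.8
   = 0.026 + 0.0850 + 0.0126
   = 0.1236


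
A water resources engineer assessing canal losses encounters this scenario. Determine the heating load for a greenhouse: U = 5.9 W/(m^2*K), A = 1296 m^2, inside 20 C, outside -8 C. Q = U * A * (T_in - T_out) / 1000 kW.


dT = 20 - (-8) = 28 K
Q = U * A * dT
  = 5.9 * 1296 * 28
  = 214099.20 W = 214.10 kW


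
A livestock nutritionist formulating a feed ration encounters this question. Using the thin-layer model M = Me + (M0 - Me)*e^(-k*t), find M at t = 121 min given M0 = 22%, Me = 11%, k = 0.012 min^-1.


M = Me + (M0 - Me) * e^(-k*t)
  = 11 + (22 - 11) * e^(-0.012*121)
  = 11 + 11 * e^(-1.452)
  = 11 + 11 * 0.23410
  = 11 + 2.5751
  = 13.58%


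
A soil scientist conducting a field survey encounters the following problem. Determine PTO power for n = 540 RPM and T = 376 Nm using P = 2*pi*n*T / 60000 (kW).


P = 2*pi*n*T / 60000
  = 2*pi * 540 * 376 / 60000
  = 1275737.94 / 60000
  = 21.26 kW


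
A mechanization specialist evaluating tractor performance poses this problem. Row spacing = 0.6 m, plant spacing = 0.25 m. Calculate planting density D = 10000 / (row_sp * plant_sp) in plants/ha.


D = 10000 / (row_sp * plant_sp)
  = 10000 / (0.6 * 0.25)
  = 10000 / 0.1500
  = 66666.67 plants/ha


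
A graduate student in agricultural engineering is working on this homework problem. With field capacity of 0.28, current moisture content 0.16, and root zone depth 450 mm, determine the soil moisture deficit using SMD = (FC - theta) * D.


SMD = (FC - theta) * D
    = (0.28 - 0.16) * 450
    = 0.120 * 450
    = 54 mm


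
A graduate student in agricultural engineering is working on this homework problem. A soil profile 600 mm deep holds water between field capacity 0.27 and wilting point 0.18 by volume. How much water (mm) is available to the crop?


AW = (FC - WP) * D
   = (0.27 - 0.18) * 600
   = 0.09 * 600
   = 54 mm


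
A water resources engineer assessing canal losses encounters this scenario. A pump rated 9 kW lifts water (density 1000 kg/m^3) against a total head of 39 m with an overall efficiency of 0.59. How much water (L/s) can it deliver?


Q = (P * 1000 * eta) / (rho * g * H)
  = (9 * 1000 * 0.59) / (1000 * 9.81 * 39)
  = 5310 / 382590
  = 0.01388 m^3/s = 13.88 L/s


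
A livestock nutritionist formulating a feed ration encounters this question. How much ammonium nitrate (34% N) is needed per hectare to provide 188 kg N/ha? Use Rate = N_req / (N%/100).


Rate = N_required / (N_content / 100)
     = 188 / (34 / 100)
     = 188 / 0.34
     = 552.94 kg/ha


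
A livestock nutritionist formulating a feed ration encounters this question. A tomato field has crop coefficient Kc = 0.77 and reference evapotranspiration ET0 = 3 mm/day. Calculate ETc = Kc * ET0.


ETc = Kc * ET0
    = 0.77 * 3
    = 2.31 mm/day


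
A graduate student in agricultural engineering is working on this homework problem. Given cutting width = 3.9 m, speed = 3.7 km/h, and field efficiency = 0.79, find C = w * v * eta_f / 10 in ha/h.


C = w * v * eta_f / 10
  = 3.9 * 3.7 * 0.79 / 10
  = 11.40 / 10
  = 1.14 ha/h


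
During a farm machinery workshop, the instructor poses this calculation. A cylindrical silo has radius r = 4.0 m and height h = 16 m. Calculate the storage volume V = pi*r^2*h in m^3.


V = pi * r^2 * h
  = pi * 4.0^2 * 16
  = pi * 16 * 16
  = 804.25 m^3


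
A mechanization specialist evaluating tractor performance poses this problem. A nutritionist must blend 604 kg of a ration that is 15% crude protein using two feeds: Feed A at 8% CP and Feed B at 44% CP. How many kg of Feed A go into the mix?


parts_A = CP_b - target = 44 - 15 = 29
parts_B = target - CP_a = 15 - 8 = 7
total_parts = 29 + 7 = 36
Feed A = 604 * 29 / 36 = 486.56 kg
Feed B = 604 * 7 / 36 = 117.44 kg

486.56 kg


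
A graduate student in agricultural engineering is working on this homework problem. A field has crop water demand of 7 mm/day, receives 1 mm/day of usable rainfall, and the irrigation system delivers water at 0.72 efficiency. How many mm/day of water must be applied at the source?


IWR = (ETc - Pe) / Ea
    = (7 - 1) / 0.72
    = 6 / 0.72
    = 8.33 mm/day


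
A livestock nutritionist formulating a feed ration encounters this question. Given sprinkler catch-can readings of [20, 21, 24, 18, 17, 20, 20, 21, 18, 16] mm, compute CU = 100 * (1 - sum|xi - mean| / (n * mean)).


xbar = 195 / 10 = 19.500
sum|xi - xbar| = 18
CU = 100 * (1 - 18 / (10 * 19.500))
   = 100 * (1 - 0.0923)
   = 90.77%


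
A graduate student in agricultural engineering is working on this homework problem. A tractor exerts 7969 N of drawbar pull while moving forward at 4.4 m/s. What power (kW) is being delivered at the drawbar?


P = F * v / 1000
  = 7969 * 4.4 / 1000
  = 35063.60 / 1000
  = 35.06 kW


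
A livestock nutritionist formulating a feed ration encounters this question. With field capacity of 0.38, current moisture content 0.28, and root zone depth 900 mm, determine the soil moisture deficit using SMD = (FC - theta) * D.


SMD = (FC - theta) * D
    = (0.38 - 0.28) * 900
    = 0.100 * 900
    = 90 mm


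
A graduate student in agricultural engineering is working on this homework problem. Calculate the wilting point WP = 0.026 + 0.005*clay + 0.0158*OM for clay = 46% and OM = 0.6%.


WP = 0.026 + 0.005*46 + 0.0158*0.6
   = 0.026 + 0.2300 + 0.0095
   = 0.2655


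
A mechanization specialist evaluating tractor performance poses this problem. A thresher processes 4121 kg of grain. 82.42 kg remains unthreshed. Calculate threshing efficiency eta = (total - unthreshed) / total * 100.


eta = (total - unthreshed) / total * 100
    = (4121 - 82.42) / 4121 * 100
    = 4038.58 / 4121 * 100
    = 98%


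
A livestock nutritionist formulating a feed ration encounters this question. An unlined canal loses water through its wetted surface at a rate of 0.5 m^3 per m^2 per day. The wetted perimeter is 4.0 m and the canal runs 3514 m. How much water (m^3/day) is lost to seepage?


S = C * P * L
  = 0.5 * 4.0 * 3514
  = 7028 m^3/day


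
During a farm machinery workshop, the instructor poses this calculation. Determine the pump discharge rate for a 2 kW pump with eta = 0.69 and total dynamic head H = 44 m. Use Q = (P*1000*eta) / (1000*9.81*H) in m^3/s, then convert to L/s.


Q = (P * 1000 * eta) / (rho * g * H)
  = (2 * 1000 * 0.69) / (1000 * 9.81 * 44)
  = 1380 / 431640
  = 0.00320 m^3/s = 3.20 L/s


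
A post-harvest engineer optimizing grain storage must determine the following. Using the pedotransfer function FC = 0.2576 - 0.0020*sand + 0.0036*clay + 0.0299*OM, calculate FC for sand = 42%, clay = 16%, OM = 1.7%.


FC = 0.2576 - 0.0020*42 + 0.0036*16 + 0.0299*1.7
   = 0.2576 - 0.0840 + 0.0576 + 0.0508
   = 0.2820


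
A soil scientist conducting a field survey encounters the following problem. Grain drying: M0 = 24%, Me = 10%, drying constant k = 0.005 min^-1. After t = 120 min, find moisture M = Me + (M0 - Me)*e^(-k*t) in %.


M = Me + (M0 - Me) * e^(-k*t)
  = 10 + (24 - 10) * e^(-0.005*120)
  = 10 + 14 * e^(-0.600)
  = 10 + 14 * 0.54881
  = 10 + 7.6834
  = 17.68%


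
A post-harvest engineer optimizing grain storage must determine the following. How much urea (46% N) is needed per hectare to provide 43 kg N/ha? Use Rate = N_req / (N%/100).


Rate = N_required / (N_content / 100)
     = 43 / (46 / 100)
     = 43 / 0.46
     = 93.48 kg/ha


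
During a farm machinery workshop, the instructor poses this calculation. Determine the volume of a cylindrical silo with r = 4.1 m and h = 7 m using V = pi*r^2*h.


V = pi * r^2 * h
  = pi * 4.1^2 * 7
  = pi * 16.81 * 7
  = 369.67 m^3


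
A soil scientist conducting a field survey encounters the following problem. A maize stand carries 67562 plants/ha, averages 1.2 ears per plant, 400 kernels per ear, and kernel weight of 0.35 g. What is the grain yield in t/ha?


Y = density * ears * kernels * kw
  = 67562 * 1.2 * 400 * 0.35 g/ha
  = 11350416.00 g/ha
  = 11350.42 kg/ha = 11.35 t/ha


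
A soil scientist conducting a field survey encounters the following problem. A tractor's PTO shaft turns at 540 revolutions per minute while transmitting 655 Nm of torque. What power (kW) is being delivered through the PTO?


P = 2*pi*n*T / 60000
  = 2*pi * 540 * 655 / 60000
  = 2222362.64 / 60000
  = 37.04 kW


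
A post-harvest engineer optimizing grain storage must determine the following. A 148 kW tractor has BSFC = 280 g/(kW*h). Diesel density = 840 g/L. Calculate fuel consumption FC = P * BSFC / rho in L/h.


FC = P * BSFC / rho_fuel
   = 148 * 280 / 840
   = 41440 / 840
   = 49.33 L/h


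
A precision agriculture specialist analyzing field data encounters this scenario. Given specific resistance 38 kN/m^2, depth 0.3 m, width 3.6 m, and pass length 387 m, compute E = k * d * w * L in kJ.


E = k * d * w * L
  = 38 * 0.3 * 3.6 * 387
  = 15882.48 kJ


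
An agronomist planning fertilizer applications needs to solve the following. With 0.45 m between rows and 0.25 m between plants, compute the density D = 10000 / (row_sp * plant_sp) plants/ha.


D = 10000 / (row_sp * plant_sp)
  = 10000 / (0.45 * 0.25)
  = 10000 / 0.1125
  = 88888.89 plants/ha


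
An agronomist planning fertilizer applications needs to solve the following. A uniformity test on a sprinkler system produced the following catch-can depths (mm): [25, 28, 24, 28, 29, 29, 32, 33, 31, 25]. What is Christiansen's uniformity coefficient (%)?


xbar = 284 / 10 = 28.400
sum|xi - xbar| = 24
CU = 100 * (1 - 24 / (10 * 28.400))
   = 100 * (1 - 0.0845)
   = 91.55%


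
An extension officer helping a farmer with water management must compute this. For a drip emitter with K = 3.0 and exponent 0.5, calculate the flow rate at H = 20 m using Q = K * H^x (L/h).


Q = K * H^x
  = 3.0 * 20^0.5
  = 3.0 * 4.4721
  = 13.42 L/h


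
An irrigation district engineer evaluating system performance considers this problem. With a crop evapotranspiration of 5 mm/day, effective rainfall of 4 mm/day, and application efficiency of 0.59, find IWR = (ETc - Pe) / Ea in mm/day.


IWR = (ETc - Pe) / Ea
    = (5 - 4) / 0.59
    = 1 / 0.59
    = 1.69 mm/day


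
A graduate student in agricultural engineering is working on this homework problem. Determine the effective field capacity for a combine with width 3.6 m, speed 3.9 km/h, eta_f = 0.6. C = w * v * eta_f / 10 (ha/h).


C = w * v * eta_f / 10
  = 3.6 * 3.9 * 0.6 / 10
  = 8.42 / 10
  = 0.84 ha/h


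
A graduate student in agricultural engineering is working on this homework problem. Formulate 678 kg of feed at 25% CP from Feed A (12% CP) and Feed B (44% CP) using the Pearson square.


parts_A = CP_b - target = 44 - 25 = 19
parts_B = target - CP_a = 25 - 12 = 13
total_parts = 19 + 13 = 32
Feed A = 678 * 19 / 32 = 402.56 kg
Feed B = 678 * 13 / 32 = 275.44 kg

402.56 kg


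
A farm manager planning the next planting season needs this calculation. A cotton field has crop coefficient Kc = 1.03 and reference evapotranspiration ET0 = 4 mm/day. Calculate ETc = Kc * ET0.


ETc = Kc * ET0
    = 1.03 * 4
    = 4.12 mm/day


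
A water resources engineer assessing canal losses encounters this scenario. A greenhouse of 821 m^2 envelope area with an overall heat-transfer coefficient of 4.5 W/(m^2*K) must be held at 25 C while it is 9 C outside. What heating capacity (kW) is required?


dT = 25 - (9) = 16 K
Q = U * A * dT
  = 4.5 * 821 * 16
  = 59112 W = 59.11 kW


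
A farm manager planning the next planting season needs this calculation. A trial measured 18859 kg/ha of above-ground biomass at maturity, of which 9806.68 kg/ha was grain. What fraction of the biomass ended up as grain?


HI = grain_yield / biomass
   = 9806.68 / 18859
   = 0.52


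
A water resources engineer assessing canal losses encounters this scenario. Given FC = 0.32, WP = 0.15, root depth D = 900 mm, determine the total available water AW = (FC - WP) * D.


AW = (FC - WP) * D
   = (0.32 - 0.15) * 900
   = 0.17 * 900
   = 153 mm


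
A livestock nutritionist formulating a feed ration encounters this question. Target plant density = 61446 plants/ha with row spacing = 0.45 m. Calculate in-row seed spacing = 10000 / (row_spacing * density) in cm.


spacing = 10000 / (row_sp * density)
        = 10000 / (0.45 * 61446)
        = 10000 / 27650.70
        = 0.36165 m = 36.17 cm


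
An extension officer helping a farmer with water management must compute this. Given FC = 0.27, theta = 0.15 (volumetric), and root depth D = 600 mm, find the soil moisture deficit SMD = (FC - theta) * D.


SMD = (FC - theta) * D
    = (0.27 - 0.15) * 600
    = 0.120 * 600
    = 72 mm


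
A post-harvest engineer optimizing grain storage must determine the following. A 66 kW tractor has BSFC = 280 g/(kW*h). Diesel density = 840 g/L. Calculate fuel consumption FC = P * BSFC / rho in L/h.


FC = P * BSFC / rho_fuel
   = 66 * 280 / 840
   = 18480 / 840
   = 22 L/h


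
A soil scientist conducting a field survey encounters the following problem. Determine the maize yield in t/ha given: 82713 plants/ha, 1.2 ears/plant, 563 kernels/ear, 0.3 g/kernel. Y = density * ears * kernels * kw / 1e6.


Y = density * ears * kernels * kw
  = 82713 * 1.2 * 563 * 0.3 g/ha
  = 16764270.84 g/ha
  = 16764.27 kg/ha = 16.76 t/ha


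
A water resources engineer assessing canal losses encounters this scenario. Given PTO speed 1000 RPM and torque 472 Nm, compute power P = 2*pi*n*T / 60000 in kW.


P = 2*pi*n*T / 60000
  = 2*pi * 1000 * 472 / 60000
  = 2965663.46 / 60000
  = 49.43 kW


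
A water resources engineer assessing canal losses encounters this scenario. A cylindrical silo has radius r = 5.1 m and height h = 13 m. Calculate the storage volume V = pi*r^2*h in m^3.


V = pi * r^2 * h
  = pi * 5.1^2 * 13
  = pi * 26.01 * 13
  = 1062.27 m^3


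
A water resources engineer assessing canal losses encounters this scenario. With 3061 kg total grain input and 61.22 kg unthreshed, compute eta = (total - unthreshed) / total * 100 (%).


eta = (total - unthreshed) / total * 100
    = (3061 - 61.22) / 3061 * 100
    = 2999.78 / 3061 * 100
    = 98%


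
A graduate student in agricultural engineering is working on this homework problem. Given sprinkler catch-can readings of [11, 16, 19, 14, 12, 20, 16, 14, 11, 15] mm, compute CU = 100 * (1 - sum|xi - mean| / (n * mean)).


xbar = 148 / 10 = 14.800
sum|xi - xbar| = 24
CU = 100 * (1 - 24 / (10 * 14.800))
   = 100 * (1 - 0.1622)
   = 83.78%


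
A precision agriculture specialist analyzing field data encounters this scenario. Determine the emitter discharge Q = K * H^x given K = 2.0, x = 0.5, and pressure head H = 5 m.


Q = K * H^x
  = 2.0 * 5^0.5
  = 2.0 * 2.2361
  = 4.47 L/h


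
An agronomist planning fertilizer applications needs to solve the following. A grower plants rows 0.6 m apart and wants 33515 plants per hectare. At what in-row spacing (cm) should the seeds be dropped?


spacing = 10000 / (row_sp * density)
        = 10000 / (0.6 * 33515)
        = 10000 / 20109
        = 0.49729 m = 49.73 cm


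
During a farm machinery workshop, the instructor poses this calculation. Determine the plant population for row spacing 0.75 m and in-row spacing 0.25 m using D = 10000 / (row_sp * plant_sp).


D = 10000 / (row_sp * plant_sp)
  = 10000 / (0.75 * 0.25)
  = 10000 / 0.1875
  = 53333.33 plants/ha


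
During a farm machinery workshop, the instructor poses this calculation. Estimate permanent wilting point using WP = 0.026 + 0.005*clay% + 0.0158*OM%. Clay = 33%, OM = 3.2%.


WP = 0.026 + 0.005*33 + 0.0158*3.2
   = 0.026 + 0.1650 + 0.0506
   = 0.2416


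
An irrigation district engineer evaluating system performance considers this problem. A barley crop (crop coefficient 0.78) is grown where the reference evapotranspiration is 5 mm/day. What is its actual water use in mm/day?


ETc = Kc * ET0
    = 0.78 * 5
    = 3.90 mm/day


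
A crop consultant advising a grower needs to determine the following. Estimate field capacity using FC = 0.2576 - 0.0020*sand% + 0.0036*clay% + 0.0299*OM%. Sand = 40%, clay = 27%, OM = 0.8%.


FC = 0.2576 - 0.0020*40 + 0.0036*27 + 0.0299*0.8
   = 0.2576 - 0.0800 + 0.0972 + 0.0239
   = 0.2987
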